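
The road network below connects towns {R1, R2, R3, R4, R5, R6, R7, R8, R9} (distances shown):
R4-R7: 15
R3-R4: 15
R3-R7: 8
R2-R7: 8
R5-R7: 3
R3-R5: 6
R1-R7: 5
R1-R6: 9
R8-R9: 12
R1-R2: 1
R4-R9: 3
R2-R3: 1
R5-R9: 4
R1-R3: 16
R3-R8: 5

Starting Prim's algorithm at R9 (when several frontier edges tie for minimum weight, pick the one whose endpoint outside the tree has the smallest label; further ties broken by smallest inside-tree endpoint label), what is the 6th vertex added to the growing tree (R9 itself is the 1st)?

Prim's algorithm from R9:
Step 1: cheapest edge leaving the tree is R4-R9 (3); add R4.
Step 2: cheapest edge leaving the tree is R5-R9 (4); add R5.
Step 3: cheapest edge leaving the tree is R5-R7 (3); add R7.
Step 4: cheapest edge leaving the tree is R1-R7 (5); add R1.
Step 5: cheapest edge leaving the tree is R1-R2 (1); add R2.
Step 6: cheapest edge leaving the tree is R2-R3 (1); add R3.
Step 7: cheapest edge leaving the tree is R3-R8 (5); add R8.
Step 8: cheapest edge leaving the tree is R1-R6 (9); add R6.
Vertex order: R9, R4, R5, R7, R1, R2, R3, R8, R6. The 6th vertex is R2.

R2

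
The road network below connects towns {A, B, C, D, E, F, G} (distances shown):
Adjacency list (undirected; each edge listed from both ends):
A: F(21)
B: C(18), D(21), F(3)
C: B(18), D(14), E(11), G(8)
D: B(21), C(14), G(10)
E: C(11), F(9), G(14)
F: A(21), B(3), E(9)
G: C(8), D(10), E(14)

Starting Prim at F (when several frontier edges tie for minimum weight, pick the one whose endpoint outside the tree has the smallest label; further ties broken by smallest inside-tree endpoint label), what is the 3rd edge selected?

Grow the tree from F using Prim:
Step 1: cheapest edge leaving the tree is B–F (3); add B.
Step 2: cheapest edge leaving the tree is E–F (9); add E.
Step 3: cheapest edge leaving the tree is C–E (11); add C.
Step 4: cheapest edge leaving the tree is C–G (8); add G.
Step 5: cheapest edge leaving the tree is D–G (10); add D.
Step 6: cheapest edge leaving the tree is A–F (21); add A.
The 3rd edge added is C–E.

C-E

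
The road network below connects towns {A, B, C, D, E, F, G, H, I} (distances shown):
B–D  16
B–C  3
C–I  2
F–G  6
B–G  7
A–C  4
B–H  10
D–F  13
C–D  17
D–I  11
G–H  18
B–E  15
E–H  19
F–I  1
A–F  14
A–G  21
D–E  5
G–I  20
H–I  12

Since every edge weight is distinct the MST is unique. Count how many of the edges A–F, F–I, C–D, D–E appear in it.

2

Kruskal's algorithm — process edges by increasing weight (ties by edge label):
F–I (1): add — endpoints in different components.
C–I (2): add — endpoints in different components.
B–C (3): add — endpoints in different components.
A–C (4): add — endpoints in different components.
D–E (5): add — endpoints in different components.
F–G (6): add — endpoints in different components.
B–G (7): skip — B and G already connected.
B–H (10): add — endpoints in different components.
D–I (11): add — endpoints in different components.
MST edge set: {F–I, C–I, B–C, A–C, D–E, F–G, B–H, D–I}.
Of the listed edges, {F–I, D–E} are in the MST → 2.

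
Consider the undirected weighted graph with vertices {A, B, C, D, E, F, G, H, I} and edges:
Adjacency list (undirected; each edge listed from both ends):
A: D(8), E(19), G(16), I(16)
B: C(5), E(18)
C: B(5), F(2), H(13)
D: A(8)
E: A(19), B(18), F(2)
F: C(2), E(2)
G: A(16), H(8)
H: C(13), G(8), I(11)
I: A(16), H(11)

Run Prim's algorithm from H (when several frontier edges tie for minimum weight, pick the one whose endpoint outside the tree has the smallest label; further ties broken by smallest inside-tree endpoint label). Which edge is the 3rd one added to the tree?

C-H

Prim's algorithm from H:
Step 1: cheapest edge leaving the tree is G-H (8); add G.
Step 2: cheapest edge leaving the tree is H-I (11); add I.
Step 3: cheapest edge leaving the tree is C-H (13); add C.
Step 4: cheapest edge leaving the tree is C-F (2); add F.
Step 5: cheapest edge leaving the tree is E-F (2); add E.
Step 6: cheapest edge leaving the tree is B-C (5); add B.
Step 7: cheapest edge leaving the tree is A-G (16); add A.
Step 8: cheapest edge leaving the tree is A-D (8); add D.
The 3rd edge added is C-H.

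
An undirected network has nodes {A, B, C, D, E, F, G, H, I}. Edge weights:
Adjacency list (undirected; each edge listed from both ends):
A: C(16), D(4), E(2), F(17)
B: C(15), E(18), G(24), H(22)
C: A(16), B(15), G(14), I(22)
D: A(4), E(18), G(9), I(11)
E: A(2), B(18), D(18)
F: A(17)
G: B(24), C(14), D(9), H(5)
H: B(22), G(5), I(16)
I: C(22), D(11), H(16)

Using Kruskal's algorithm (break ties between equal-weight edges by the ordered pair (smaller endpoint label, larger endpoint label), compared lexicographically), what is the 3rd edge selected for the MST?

Sort edges by weight, then run Kruskal:
A-E (2): add — endpoints in different components.
A-D (4): add — endpoints in different components.
G-H (5): add — endpoints in different components.
D-G (9): add — endpoints in different components.
D-I (11): add — endpoints in different components.
C-G (14): add — endpoints in different components.
B-C (15): add — endpoints in different components.
A-C (16): skip — A and C already connected.
H-I (16): skip — H and I already connected.
A-F (17): add — endpoints in different components.
The 3rd edge added is G-H.

G-H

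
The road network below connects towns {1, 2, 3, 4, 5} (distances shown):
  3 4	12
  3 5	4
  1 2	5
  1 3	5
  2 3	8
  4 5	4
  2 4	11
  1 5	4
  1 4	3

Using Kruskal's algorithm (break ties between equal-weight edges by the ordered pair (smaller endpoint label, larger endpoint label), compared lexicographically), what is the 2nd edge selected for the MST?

1-5

Kruskal: consider edges lightest-first.
1 4 (3): add. Components now {1,4} {2} {3} {5}
1 5 (4): add. Components now {1,4,5} {2} {3}
3 5 (4): add. Components now {1,3,4,5} {2}
4 5 (4): skip — 4 and 5 already connected.
1 2 (5): add. Components now {1,2,3,4,5}
The 2nd edge added is 1 5.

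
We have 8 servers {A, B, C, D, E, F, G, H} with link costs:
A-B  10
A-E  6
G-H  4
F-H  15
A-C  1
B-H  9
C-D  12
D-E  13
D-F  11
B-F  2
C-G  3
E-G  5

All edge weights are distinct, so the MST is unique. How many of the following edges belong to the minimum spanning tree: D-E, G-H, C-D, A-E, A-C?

Kruskal's algorithm — process edges by increasing weight (ties by edge label):
A-C (1): add — endpoints in different components.
B-F (2): add — endpoints in different components.
C-G (3): add — endpoints in different components.
G-H (4): add — endpoints in different components.
E-G (5): add — endpoints in different components.
A-E (6): skip — A and E already connected.
B-H (9): add — endpoints in different components.
A-B (10): skip — A and B already connected.
D-F (11): add — endpoints in different components.
MST edge set: {A-C, B-F, C-G, G-H, E-G, B-H, D-F}.
Of the listed edges, {G-H, A-C} are in the MST → 2.

2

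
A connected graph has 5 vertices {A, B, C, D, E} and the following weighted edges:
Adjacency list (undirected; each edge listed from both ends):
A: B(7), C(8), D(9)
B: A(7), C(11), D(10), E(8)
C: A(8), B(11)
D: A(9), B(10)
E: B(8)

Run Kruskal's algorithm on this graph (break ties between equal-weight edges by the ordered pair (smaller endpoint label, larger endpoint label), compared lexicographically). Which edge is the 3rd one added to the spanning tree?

Sort edges by weight, then run Kruskal:
A—B (7): add — endpoints in different components.
A—C (8): add — endpoints in different components.
B—E (8): add — endpoints in different components.
A—D (9): add — endpoints in different components.
The 3rd edge added is B—E.

B-E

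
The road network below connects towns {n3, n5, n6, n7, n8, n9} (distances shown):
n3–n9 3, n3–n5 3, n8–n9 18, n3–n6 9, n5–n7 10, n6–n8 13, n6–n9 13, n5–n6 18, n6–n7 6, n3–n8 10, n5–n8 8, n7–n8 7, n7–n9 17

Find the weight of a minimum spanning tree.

27

Prim's algorithm from n7:
Step 1: frontier [n6–n7 6, n7–n8 7, n5–n7 10, n7–n9 17] → take n6–n7 (6); add n6.
Step 2: frontier [n3–n6 9, n6–n8 13, n6–n9 13, n5–n6 18, n7–n8 7, n5–n7 10, n7–n9 17] → take n7–n8 (7); add n8.
Step 3: frontier [n3–n6 9, n6–n9 13, n5–n6 18, n5–n7 10, n7–n9 17, n5–n8 8, n3–n8 10, n8–n9 18] → take n5–n8 (8); add n5.
Step 4: frontier [n3–n5 3, n3–n6 9, n6–n9 13, n7–n9 17, n3–n8 10, n8–n9 18] → take n3–n5 (3); add n3.
Step 5: frontier [n3–n9 3, n6–n9 13, n7–n9 17, n8–n9 18] → take n3–n9 (3); add n9.
MST edges: n6–n7, n7–n8, n5–n8, n3–n5, n3–n9; total weight 6+7+8+3+3 = 27.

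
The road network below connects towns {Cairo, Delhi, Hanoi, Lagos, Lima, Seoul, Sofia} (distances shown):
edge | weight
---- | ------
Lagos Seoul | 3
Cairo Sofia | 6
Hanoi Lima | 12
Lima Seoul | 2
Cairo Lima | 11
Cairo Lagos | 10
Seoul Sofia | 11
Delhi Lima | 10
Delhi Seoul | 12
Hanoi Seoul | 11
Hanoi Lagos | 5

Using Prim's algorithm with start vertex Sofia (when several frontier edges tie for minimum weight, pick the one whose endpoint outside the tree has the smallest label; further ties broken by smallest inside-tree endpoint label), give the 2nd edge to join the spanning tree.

Cairo-Lagos

Prim, starting at Sofia.
Step 1: frontier [Cairo Sofia 6, Seoul Sofia 11] → take Cairo Sofia (6); add Cairo.
Step 2: frontier [Cairo Lagos 10, Cairo Lima 11, Seoul Sofia 11] → take Cairo Lagos (10); add Lagos.
Step 3: frontier [Cairo Lima 11, Lagos Seoul 3, Hanoi Lagos 5, Seoul Sofia 11] → take Lagos Seoul (3); add Seoul.
Step 4: frontier [Cairo Lima 11, Hanoi Lagos 5, Lima Seoul 2, Hanoi Seoul 11, Delhi Seoul 12] → take Lima Seoul (2); add Lima.
Step 5: frontier [Hanoi Lagos 5, Delhi Lima 10, Hanoi Lima 12, Hanoi Seoul 11, Delhi Seoul 12] → take Hanoi Lagos (5); add Hanoi.
Step 6: frontier [Delhi Lima 10, Delhi Seoul 12] → take Delhi Lima (10); add Delhi.
The 2nd edge added is Cairo Lagos.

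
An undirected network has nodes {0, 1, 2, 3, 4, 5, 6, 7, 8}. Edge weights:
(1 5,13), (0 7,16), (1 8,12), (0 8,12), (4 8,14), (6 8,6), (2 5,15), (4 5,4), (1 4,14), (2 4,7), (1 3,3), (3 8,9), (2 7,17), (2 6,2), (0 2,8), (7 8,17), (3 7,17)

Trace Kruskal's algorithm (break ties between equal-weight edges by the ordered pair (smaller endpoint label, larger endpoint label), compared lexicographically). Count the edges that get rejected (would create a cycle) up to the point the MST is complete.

6

Kruskal: consider edges lightest-first.
2 6 (2): add — endpoints in different components.
1 3 (3): add — endpoints in different components.
4 5 (4): add — endpoints in different components.
6 8 (6): add — endpoints in different components.
2 4 (7): add — endpoints in different components.
0 2 (8): add — endpoints in different components.
3 8 (9): add — endpoints in different components.
0 8 (12): skip — 0 and 8 already connected.
1 8 (12): skip — 1 and 8 already connected.
1 5 (13): skip — 1 and 5 already connected.
1 4 (14): skip — 1 and 4 already connected.
4 8 (14): skip — 4 and 8 already connected.
2 5 (15): skip — 2 and 5 already connected.
0 7 (16): add — endpoints in different components.
Edges rejected before the tree was complete: 6.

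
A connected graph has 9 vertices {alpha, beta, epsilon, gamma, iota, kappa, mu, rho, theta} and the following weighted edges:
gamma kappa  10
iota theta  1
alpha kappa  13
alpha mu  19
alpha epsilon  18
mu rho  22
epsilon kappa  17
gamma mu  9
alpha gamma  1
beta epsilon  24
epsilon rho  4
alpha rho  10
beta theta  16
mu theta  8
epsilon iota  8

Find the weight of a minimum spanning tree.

Kruskal's algorithm — process edges by increasing weight (ties by edge label):
alpha gamma (1): add — endpoints in different components.
iota theta (1): add — endpoints in different components.
epsilon rho (4): add — endpoints in different components.
epsilon iota (8): add — endpoints in different components.
mu theta (8): add — endpoints in different components.
gamma mu (9): add — endpoints in different components.
alpha rho (10): skip — rho and alpha already connected.
gamma kappa (10): add — endpoints in different components.
alpha kappa (13): skip — alpha and kappa already connected.
beta theta (16): add — endpoints in different components.
MST edges: alpha gamma, iota theta, epsilon rho, epsilon iota, mu theta, gamma mu, gamma kappa, beta theta; total weight 1+1+4+8+8+9+10+16 = 57.

57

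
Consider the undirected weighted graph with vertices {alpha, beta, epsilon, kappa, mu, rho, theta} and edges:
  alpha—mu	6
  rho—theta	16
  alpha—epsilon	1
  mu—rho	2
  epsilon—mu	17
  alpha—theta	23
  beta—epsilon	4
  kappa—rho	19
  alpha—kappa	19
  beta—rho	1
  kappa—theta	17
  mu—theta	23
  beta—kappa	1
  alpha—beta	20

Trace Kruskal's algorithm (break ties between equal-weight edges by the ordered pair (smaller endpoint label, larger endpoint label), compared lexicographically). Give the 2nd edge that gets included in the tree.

beta-kappa

Sort edges by weight, then run Kruskal:
alpha—epsilon (1): add. Components now {alpha,epsilon} {beta} {rho} {theta} {kappa} {mu}
beta—kappa (1): add. Components now {alpha,epsilon} {beta,kappa} {rho} {theta} {mu}
beta—rho (1): add. Components now {alpha,epsilon} {beta,kappa,rho} {theta} {mu}
mu—rho (2): add. Components now {alpha,epsilon} {beta,kappa,mu,rho} {theta}
beta—epsilon (4): add. Components now {alpha,beta,epsilon,kappa,mu,rho} {theta}
alpha—mu (6): skip — alpha and mu already connected.
rho—theta (16): add. Components now {alpha,beta,epsilon,kappa,mu,rho,theta}
The 2nd edge added is beta—kappa.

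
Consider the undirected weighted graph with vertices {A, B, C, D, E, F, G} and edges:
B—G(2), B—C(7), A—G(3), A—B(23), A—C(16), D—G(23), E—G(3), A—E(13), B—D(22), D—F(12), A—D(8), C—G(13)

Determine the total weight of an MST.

Grow the tree from G using Prim:
Step 1: frontier [B—G 2, A—G 3, E—G 3, C—G 13, D—G 23] → take B—G (2); add B.
Step 2: frontier [B—C 7, B—D 22, A—B 23, A—G 3, E—G 3, C—G 13, D—G 23] → take A—G (3); add A.
Step 3: frontier [A—D 8, A—E 13, A—C 16, B—C 7, B—D 22, E—G 3, C—G 13, D—G 23] → take E—G (3); add E.
Step 4: frontier [A—D 8, A—C 16, B—C 7, B—D 22, C—G 13, D—G 23] → take B—C (7); add C.
Step 5: frontier [A—D 8, B—D 22, D—G 23] → take A—D (8); add D.
Step 6: frontier [D—F 12] → take D—F (12); add F.
MST edges: B—G, A—G, E—G, B—C, A—D, D—F; total weight 2+3+3+7+8+12 = 35.

35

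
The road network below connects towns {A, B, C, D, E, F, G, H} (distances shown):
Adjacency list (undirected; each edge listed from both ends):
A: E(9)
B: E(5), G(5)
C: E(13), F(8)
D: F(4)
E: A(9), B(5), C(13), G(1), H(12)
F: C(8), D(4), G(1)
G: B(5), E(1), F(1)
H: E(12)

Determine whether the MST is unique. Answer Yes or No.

Kruskal's algorithm — process edges by increasing weight (ties by edge label):
E G (1): add — endpoints in different components.
F G (1): add — endpoints in different components.
D F (4): add — endpoints in different components.
B E (5): add — endpoints in different components.
B G (5): skip — B and G already connected.
C F (8): add — endpoints in different components.
A E (9): add — endpoints in different components.
E H (12): add — endpoints in different components.
Non-tree edge B G has weight 5, equal to the heaviest edge on its tree cycle — swapping gives another MST of the same weight. Not unique.

No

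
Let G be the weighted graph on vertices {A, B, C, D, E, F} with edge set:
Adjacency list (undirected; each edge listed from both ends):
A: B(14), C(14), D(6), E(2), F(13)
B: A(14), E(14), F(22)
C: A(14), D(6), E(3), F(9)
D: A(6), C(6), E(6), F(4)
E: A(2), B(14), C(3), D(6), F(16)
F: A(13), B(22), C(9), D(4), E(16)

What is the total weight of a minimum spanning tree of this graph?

29

Sort edges by weight, then run Kruskal:
A-E (2): add. Components now {A,E} {B} {C} {D} {F}
C-E (3): add. Components now {A,C,E} {B} {D} {F}
D-F (4): add. Components now {A,C,E} {B} {D,F}
A-D (6): add. Components now {A,C,D,E,F} {B}
C-D (6): skip — C and D already connected.
D-E (6): skip — D and E already connected.
C-F (9): skip — C and F already connected.
A-F (13): skip — A and F already connected.
A-B (14): add. Components now {A,B,C,D,E,F}
MST edges: A-E, C-E, D-F, A-D, A-B; total weight 2+3+4+6+14 = 29.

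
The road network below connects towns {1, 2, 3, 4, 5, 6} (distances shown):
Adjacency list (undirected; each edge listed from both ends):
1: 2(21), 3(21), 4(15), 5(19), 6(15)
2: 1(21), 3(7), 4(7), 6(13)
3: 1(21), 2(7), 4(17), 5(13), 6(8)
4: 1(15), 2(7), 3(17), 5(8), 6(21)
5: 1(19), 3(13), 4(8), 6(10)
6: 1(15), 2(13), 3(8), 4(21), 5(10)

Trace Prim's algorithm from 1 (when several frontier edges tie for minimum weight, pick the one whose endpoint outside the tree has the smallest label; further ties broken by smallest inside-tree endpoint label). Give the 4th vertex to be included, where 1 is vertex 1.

3

Prim's algorithm from 1:
Step 1: frontier [1 4 15, 1 6 15, 1 5 19, 1 2 21, 1 3 21] → take 1 4 (15); add 4.
Step 2: frontier [1 6 15, 1 5 19, 1 2 21, 1 3 21, 2 4 7, 4 5 8, 3 4 17, 4 6 21] → take 2 4 (7); add 2.
Step 3: frontier [1 6 15, 1 5 19, 1 3 21, 2 3 7, 2 6 13, 4 5 8, 3 4 17, 4 6 21] → take 2 3 (7); add 3.
Step 4: frontier [1 6 15, 1 5 19, 2 6 13, 3 6 8, 3 5 13, 4 5 8, 4 6 21] → take 4 5 (8); add 5.
Step 5: frontier [1 6 15, 2 6 13, 3 6 8, 4 6 21, 5 6 10] → take 3 6 (8); add 6.
Vertex order: 1, 4, 2, 3, 5, 6. The 4th vertex is 3.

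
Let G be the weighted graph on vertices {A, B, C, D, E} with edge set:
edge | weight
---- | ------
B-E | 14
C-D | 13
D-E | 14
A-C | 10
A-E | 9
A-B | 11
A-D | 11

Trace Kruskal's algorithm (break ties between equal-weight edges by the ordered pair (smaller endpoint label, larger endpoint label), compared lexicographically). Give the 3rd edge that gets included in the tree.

Kruskal's algorithm — process edges by increasing weight (ties by edge label):
A-E (9): add. Components now {A,E} {B} {C} {D}
A-C (10): add. Components now {A,C,E} {B} {D}
A-B (11): add. Components now {A,B,C,E} {D}
A-D (11): add. Components now {A,B,C,D,E}
The 3rd edge added is A-B.

A-B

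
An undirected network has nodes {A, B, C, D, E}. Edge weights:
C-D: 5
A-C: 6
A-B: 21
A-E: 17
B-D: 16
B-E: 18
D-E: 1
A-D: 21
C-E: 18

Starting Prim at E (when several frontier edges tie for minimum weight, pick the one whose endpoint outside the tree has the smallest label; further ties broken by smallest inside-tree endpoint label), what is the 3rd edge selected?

Grow the tree from E using Prim:
Step 1: frontier [D-E 1, A-E 17, B-E 18, C-E 18] → take D-E (1); add D.
Step 2: frontier [C-D 5, B-D 16, A-D 21, A-E 17, B-E 18, C-E 18] → take C-D (5); add C.
Step 3: frontier [A-C 6, B-D 16, A-D 21, A-E 17, B-E 18] → take A-C (6); add A.
Step 4: frontier [A-B 21, B-D 16, B-E 18] → take B-D (16); add B.
The 3rd edge added is A-C.

A-C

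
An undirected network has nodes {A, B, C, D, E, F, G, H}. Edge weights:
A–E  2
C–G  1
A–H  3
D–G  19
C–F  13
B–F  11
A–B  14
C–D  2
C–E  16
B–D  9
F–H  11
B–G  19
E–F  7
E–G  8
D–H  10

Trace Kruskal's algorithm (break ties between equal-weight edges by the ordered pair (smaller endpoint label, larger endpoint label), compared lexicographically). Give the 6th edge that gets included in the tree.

Kruskal: consider edges lightest-first.
C–G (1): add — endpoints in different components.
A–E (2): add — endpoints in different components.
C–D (2): add — endpoints in different components.
A–H (3): add — endpoints in different components.
E–F (7): add — endpoints in different components.
E–G (8): add — endpoints in different components.
B–D (9): add — endpoints in different components.
The 6th edge added is E–G.

E-G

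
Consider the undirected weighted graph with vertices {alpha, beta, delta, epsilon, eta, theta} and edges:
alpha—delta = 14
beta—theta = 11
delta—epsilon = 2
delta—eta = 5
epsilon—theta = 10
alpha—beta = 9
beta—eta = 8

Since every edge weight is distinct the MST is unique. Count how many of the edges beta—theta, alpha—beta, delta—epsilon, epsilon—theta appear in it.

Kruskal: consider edges lightest-first.
delta—epsilon (2): add. Components now {alpha} {delta,epsilon} {beta} {eta} {theta}
delta—eta (5): add. Components now {alpha} {delta,epsilon,eta} {beta} {theta}
beta—eta (8): add. Components now {alpha} {beta,delta,epsilon,eta} {theta}
alpha—beta (9): add. Components now {alpha,beta,delta,epsilon,eta} {theta}
epsilon—theta (10): add. Components now {alpha,beta,delta,epsilon,eta,theta}
MST edge set: {delta—epsilon, delta—eta, beta—eta, alpha—beta, epsilon—theta}.
Of the listed edges, {alpha—beta, delta—epsilon, epsilon—theta} are in the MST → 3.

3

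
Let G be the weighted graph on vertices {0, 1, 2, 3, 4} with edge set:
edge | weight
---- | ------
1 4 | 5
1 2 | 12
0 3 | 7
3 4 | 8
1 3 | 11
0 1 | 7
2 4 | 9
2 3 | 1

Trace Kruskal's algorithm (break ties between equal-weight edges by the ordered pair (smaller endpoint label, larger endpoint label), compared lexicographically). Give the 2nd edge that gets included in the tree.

Kruskal: consider edges lightest-first.
2 3 (1): add. Components now {0} {1} {2,3} {4}
1 4 (5): add. Components now {0} {1,4} {2,3}
0 1 (7): add. Components now {0,1,4} {2,3}
0 3 (7): add. Components now {0,1,2,3,4}
The 2nd edge added is 1 4.

1-4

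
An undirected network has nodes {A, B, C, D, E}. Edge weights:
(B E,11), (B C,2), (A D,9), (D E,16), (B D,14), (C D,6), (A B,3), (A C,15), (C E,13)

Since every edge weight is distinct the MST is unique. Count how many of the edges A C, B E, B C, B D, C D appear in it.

Kruskal's algorithm — process edges by increasing weight (ties by edge label):
B C (2): add — endpoints in different components.
A B (3): add — endpoints in different components.
C D (6): add — endpoints in different components.
A D (9): skip — A and D already connected.
B E (11): add — endpoints in different components.
MST edge set: {B C, A B, C D, B E}.
Of the listed edges, {B E, B C, C D} are in the MST → 3.

3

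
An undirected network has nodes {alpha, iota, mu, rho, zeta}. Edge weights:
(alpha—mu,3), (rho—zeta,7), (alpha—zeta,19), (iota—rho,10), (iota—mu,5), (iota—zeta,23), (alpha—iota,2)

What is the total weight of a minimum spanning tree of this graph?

22

Kruskal: consider edges lightest-first.
alpha—iota (2): add — endpoints in different components.
alpha—mu (3): add — endpoints in different components.
iota—mu (5): skip — mu and iota already connected.
rho—zeta (7): add — endpoints in different components.
iota—rho (10): add — endpoints in different components.
MST edges: alpha—iota, alpha—mu, rho—zeta, iota—rho; total weight 2+3+7+10 = 22.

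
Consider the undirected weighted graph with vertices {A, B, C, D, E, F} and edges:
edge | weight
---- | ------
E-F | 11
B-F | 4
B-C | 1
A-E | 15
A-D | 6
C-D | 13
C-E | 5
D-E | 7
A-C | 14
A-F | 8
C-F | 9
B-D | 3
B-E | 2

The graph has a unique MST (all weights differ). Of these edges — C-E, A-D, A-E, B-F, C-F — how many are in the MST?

2

Sort edges by weight, then run Kruskal:
B-C (1): add. Components now {A} {B,C} {D} {E} {F}
B-E (2): add. Components now {A} {B,C,E} {D} {F}
B-D (3): add. Components now {A} {B,C,D,E} {F}
B-F (4): add. Components now {A} {B,C,D,E,F}
C-E (5): skip — C and E already connected.
A-D (6): add. Components now {A,B,C,D,E,F}
MST edge set: {B-C, B-E, B-D, B-F, A-D}.
Of the listed edges, {A-D, B-F} are in the MST → 2.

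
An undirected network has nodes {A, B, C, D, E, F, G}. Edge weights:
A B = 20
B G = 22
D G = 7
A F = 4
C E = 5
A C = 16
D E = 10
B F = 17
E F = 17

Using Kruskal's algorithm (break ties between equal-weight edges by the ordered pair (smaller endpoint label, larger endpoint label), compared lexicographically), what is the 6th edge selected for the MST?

Sort edges by weight, then run Kruskal:
A F (4): add — endpoints in different components.
C E (5): add — endpoints in different components.
D G (7): add — endpoints in different components.
D E (10): add — endpoints in different components.
A C (16): add — endpoints in different components.
B F (17): add — endpoints in different components.
The 6th edge added is B F.

B-F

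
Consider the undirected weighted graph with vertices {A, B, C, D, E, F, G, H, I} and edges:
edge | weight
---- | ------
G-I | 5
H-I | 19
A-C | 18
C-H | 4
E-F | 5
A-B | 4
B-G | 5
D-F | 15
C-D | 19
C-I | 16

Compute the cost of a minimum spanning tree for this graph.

73

Kruskal's algorithm — process edges by increasing weight (ties by edge label):
A-B (4): add — endpoints in different components.
C-H (4): add — endpoints in different components.
B-G (5): add — endpoints in different components.
E-F (5): add — endpoints in different components.
G-I (5): add — endpoints in different components.
D-F (15): add — endpoints in different components.
C-I (16): add — endpoints in different components.
A-C (18): skip — A and C already connected.
C-D (19): add — endpoints in different components.
MST edges: A-B, C-H, B-G, E-F, G-I, D-F, C-I, C-D; total weight 4+4+5+5+5+15+16+19 = 73.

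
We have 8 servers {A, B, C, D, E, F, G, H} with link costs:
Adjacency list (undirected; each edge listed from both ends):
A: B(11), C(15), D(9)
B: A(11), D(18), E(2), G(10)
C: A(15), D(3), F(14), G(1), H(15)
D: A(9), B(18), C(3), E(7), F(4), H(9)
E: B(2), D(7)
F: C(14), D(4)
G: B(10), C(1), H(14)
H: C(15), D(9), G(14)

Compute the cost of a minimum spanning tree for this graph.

35

Kruskal's algorithm — process edges by increasing weight (ties by edge label):
C-G (1): add — endpoints in different components.
B-E (2): add — endpoints in different components.
C-D (3): add — endpoints in different components.
D-F (4): add — endpoints in different components.
D-E (7): add — endpoints in different components.
A-D (9): add — endpoints in different components.
D-H (9): add — endpoints in different components.
MST edges: C-G, B-E, C-D, D-F, D-E, A-D, D-H; total weight 1+2+3+4+7+9+9 = 35.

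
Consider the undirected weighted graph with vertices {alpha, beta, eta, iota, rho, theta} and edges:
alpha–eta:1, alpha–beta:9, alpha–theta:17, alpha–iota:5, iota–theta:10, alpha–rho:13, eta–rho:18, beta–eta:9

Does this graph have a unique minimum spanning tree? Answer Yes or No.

No

Kruskal's algorithm — process edges by increasing weight (ties by edge label):
alpha–eta (1): add. Components now {alpha,eta} {iota} {rho} {theta} {beta}
alpha–iota (5): add. Components now {alpha,eta,iota} {rho} {theta} {beta}
alpha–beta (9): add. Components now {alpha,beta,eta,iota} {rho} {theta}
beta–eta (9): skip — eta and beta already connected.
iota–theta (10): add. Components now {alpha,beta,eta,iota,theta} {rho}
alpha–rho (13): add. Components now {alpha,beta,eta,iota,rho,theta}
Non-tree edge beta–eta has weight 9, equal to the heaviest edge on its tree cycle — swapping gives another MST of the same weight. Not unique.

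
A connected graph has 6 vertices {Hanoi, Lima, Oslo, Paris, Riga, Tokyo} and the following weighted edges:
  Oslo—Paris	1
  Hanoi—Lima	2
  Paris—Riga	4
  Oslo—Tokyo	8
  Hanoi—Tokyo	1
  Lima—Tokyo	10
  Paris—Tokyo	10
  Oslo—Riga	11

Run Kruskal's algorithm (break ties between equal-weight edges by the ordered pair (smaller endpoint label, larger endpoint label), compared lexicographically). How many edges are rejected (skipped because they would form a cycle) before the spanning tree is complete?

Sort edges by weight, then run Kruskal:
Hanoi—Tokyo (1): add — endpoints in different components.
Oslo—Paris (1): add — endpoints in different components.
Hanoi—Lima (2): add — endpoints in different components.
Paris—Riga (4): add — endpoints in different components.
Oslo—Tokyo (8): add — endpoints in different components.
Edges rejected before the tree was complete: 0.

0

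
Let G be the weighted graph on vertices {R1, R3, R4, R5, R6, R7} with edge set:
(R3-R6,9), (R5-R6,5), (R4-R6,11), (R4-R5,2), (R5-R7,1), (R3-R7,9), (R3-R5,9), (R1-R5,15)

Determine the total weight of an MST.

32

Kruskal's algorithm — process edges by increasing weight (ties by edge label):
R5-R7 (1): add — endpoints in different components.
R4-R5 (2): add — endpoints in different components.
R5-R6 (5): add — endpoints in different components.
R3-R5 (9): add — endpoints in different components.
R3-R6 (9): skip — R3 and R6 already connected.
R3-R7 (9): skip — R3 and R7 already connected.
R4-R6 (11): skip — R6 and R4 already connected.
R1-R5 (15): add — endpoints in different components.
MST edges: R5-R7, R4-R5, R5-R6, R3-R5, R1-R5; total weight 1+2+5+9+15 = 32.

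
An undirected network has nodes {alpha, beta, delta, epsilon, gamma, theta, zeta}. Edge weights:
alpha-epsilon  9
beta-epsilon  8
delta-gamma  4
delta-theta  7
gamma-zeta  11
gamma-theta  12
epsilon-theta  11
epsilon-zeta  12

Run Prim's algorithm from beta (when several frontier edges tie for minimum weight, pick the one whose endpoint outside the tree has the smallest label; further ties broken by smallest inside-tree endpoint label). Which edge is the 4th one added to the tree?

Prim's algorithm from beta:
Step 1: frontier [beta-epsilon 8] → take beta-epsilon (8); add epsilon.
Step 2: frontier [alpha-epsilon 9, epsilon-theta 11, epsilon-zeta 12] → take alpha-epsilon (9); add alpha.
Step 3: frontier [epsilon-theta 11, epsilon-zeta 12] → take epsilon-theta (11); add theta.
Step 4: frontier [epsilon-zeta 12, delta-theta 7, gamma-theta 12] → take delta-theta (7); add delta.
Step 5: frontier [delta-gamma 4, epsilon-zeta 12, gamma-theta 12] → take delta-gamma (4); add gamma.
Step 6: frontier [epsilon-zeta 12, gamma-zeta 11] → take gamma-zeta (11); add zeta.
The 4th edge added is delta-theta.

delta-theta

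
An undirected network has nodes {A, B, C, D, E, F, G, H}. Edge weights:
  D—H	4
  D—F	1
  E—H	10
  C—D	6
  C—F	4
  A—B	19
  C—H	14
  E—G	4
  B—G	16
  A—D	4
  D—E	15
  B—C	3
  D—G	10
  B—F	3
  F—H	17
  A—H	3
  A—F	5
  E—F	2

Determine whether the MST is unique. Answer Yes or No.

No

Sort edges by weight, then run Kruskal:
D—F (1): add — endpoints in different components.
E—F (2): add — endpoints in different components.
A—H (3): add — endpoints in different components.
B—C (3): add — endpoints in different components.
B—F (3): add — endpoints in different components.
A—D (4): add — endpoints in different components.
C—F (4): skip — C and F already connected.
D—H (4): skip — D and H already connected.
E—G (4): add — endpoints in different components.
Non-tree edge D—H has weight 4, equal to the heaviest edge on its tree cycle — swapping gives another MST of the same weight. Not unique.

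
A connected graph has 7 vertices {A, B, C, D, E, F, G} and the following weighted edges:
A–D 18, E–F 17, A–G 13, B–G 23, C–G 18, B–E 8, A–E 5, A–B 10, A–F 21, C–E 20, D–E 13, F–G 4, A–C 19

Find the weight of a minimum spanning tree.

Sort edges by weight, then run Kruskal:
F–G (4): add — endpoints in different components.
A–E (5): add — endpoints in different components.
B–E (8): add — endpoints in different components.
A–B (10): skip — A and B already connected.
A–G (13): add — endpoints in different components.
D–E (13): add — endpoints in different components.
E–F (17): skip — E and F already connected.
A–D (18): skip — A and D already connected.
C–G (18): add — endpoints in different components.
MST edges: F–G, A–E, B–E, A–G, D–E, C–G; total weight 4+5+8+13+13+18 = 61.

61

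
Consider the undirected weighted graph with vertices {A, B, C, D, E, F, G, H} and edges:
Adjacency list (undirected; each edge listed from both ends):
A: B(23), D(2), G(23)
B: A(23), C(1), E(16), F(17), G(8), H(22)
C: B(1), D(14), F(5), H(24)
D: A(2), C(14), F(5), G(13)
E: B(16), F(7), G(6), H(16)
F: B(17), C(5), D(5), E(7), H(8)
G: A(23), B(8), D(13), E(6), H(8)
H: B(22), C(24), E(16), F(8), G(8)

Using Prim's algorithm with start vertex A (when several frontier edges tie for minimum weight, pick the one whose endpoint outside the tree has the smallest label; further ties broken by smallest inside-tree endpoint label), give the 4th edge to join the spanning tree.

Prim's algorithm from A:
Step 1: cheapest edge leaving the tree is A–D (2); add D.
Step 2: cheapest edge leaving the tree is D–F (5); add F.
Step 3: cheapest edge leaving the tree is C–F (5); add C.
Step 4: cheapest edge leaving the tree is B–C (1); add B.
Step 5: cheapest edge leaving the tree is E–F (7); add E.
Step 6: cheapest edge leaving the tree is E–G (6); add G.
Step 7: cheapest edge leaving the tree is F–H (8); add H.
The 4th edge added is B–C.

B-C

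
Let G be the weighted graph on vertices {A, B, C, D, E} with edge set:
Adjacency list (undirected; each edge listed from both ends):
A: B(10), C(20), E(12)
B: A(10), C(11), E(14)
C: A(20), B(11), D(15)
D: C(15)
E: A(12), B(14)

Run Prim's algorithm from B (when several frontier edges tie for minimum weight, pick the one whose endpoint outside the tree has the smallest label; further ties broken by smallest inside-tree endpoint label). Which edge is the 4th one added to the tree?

C-D

Prim's algorithm from B:
Step 1: frontier [A—B 10, B—C 11, B—E 14] → take A—B (10); add A.
Step 2: frontier [A—E 12, A—C 20, B—C 11, B—E 14] → take B—C (11); add C.
Step 3: frontier [A—E 12, B—E 14, C—D 15] → take A—E (12); add E.
Step 4: frontier [C—D 15] → take C—D (15); add D.
The 4th edge added is C—D.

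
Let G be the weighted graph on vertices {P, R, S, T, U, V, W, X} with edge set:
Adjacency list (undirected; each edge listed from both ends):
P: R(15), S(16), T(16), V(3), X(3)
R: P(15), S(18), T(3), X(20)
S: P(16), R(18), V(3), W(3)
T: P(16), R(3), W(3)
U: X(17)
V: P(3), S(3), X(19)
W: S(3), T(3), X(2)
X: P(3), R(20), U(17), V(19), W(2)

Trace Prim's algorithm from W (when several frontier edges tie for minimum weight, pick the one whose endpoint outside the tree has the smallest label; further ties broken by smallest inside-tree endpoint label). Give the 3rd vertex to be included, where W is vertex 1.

Prim, starting at W.
Step 1: cheapest edge leaving the tree is W–X (2); add X.
Step 2: cheapest edge leaving the tree is P–X (3); add P.
Step 3: cheapest edge leaving the tree is S–W (3); add S.
Step 4: cheapest edge leaving the tree is T–W (3); add T.
Step 5: cheapest edge leaving the tree is R–T (3); add R.
Step 6: cheapest edge leaving the tree is P–V (3); add V.
Step 7: cheapest edge leaving the tree is U–X (17); add U.
Vertex order: W, X, P, S, T, R, V, U. The 3rd vertex is P.

P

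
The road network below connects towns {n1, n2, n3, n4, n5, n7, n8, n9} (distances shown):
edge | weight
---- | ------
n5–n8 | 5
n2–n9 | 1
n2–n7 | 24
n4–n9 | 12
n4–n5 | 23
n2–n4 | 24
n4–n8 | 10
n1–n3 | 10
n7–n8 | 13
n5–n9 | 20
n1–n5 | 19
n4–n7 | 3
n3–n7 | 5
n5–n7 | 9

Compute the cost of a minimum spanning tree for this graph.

45

Grow the tree from n4 using Prim:
Step 1: frontier [n4–n7 3, n4–n8 10, n4–n9 12, n4–n5 23, n2–n4 24] → take n4–n7 (3); add n7.
Step 2: frontier [n4–n8 10, n4–n9 12, n4–n5 23, n2–n4 24, n3–n7 5, n5–n7 9, n7–n8 13, n2–n7 24] → take n3–n7 (5); add n3.
Step 3: frontier [n1–n3 10, n4–n8 10, n4–n9 12, n4–n5 23, n2–n4 24, n5–n7 9, n7–n8 13, n2–n7 24] → take n5–n7 (9); add n5.
Step 4: frontier [n1–n3 10, n4–n8 10, n4–n9 12, n2–n4 24, n5–n8 5, n1–n5 19, n5–n9 20, n7–n8 13, n2–n7 24] → take n5–n8 (5); add n8.
Step 5: frontier [n1–n3 10, n4–n9 12, n2–n4 24, n1–n5 19, n5–n9 20, n2–n7 24] → take n1–n3 (10); add n1.
Step 6: frontier [n4–n9 12, n2–n4 24, n5–n9 20, n2–n7 24] → take n4–n9 (12); add n9.
Step 7: frontier [n2–n4 24, n2–n7 24, n2–n9 1] → take n2–n9 (1); add n2.
MST edges: n4–n7, n3–n7, n5–n7, n5–n8, n1–n3, n4–n9, n2–n9; total weight 3+5+9+5+10+12+1 = 45.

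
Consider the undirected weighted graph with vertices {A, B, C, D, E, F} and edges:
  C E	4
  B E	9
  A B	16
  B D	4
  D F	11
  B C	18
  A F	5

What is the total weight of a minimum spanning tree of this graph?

Sort edges by weight, then run Kruskal:
B D (4): add. Components now {A} {B,D} {C} {E} {F}
C E (4): add. Components now {A} {B,D} {C,E} {F}
A F (5): add. Components now {A,F} {B,D} {C,E}
B E (9): add. Components now {A,F} {B,C,D,E}
D F (11): add. Components now {A,B,C,D,E,F}
MST edges: B D, C E, A F, B E, D F; total weight 4+4+5+9+11 = 33.

33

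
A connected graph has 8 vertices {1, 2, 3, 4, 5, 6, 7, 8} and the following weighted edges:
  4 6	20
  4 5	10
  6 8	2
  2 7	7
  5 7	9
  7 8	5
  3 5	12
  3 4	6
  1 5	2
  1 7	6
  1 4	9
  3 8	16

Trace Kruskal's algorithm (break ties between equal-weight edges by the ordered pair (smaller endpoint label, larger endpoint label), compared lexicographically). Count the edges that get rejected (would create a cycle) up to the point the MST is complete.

Kruskal's algorithm — process edges by increasing weight (ties by edge label):
1 5 (2): add — endpoints in different components.
6 8 (2): add — endpoints in different components.
7 8 (5): add — endpoints in different components.
1 7 (6): add — endpoints in different components.
3 4 (6): add — endpoints in different components.
2 7 (7): add — endpoints in different components.
1 4 (9): add — endpoints in different components.
Edges rejected before the tree was complete: 0.

0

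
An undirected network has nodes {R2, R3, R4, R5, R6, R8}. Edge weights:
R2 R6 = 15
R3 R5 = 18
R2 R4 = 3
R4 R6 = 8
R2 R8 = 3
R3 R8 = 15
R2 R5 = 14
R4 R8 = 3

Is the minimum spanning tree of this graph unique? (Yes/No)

Sort edges by weight, then run Kruskal:
R2 R4 (3): add. Components now {R5} {R3} {R2,R4} {R6} {R8}
R2 R8 (3): add. Components now {R5} {R3} {R2,R4,R8} {R6}
R4 R8 (3): skip — R4 and R8 already connected.
R4 R6 (8): add. Components now {R5} {R3} {R2,R4,R6,R8}
R2 R5 (14): add. Components now {R2,R4,R5,R6,R8} {R3}
R2 R6 (15): skip — R6 and R2 already connected.
R3 R8 (15): add. Components now {R2,R3,R4,R5,R6,R8}
Non-tree edge R4 R8 has weight 3, equal to the heaviest edge on its tree cycle — swapping gives another MST of the same weight. Not unique.

No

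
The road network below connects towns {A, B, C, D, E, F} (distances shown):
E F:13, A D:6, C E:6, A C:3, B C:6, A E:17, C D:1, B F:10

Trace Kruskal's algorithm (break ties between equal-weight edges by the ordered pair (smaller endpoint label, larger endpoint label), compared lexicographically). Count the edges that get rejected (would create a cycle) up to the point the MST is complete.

1

Sort edges by weight, then run Kruskal:
C D (1): add — endpoints in different components.
A C (3): add — endpoints in different components.
A D (6): skip — A and D already connected.
B C (6): add — endpoints in different components.
C E (6): add — endpoints in different components.
B F (10): add — endpoints in different components.
Edges rejected before the tree was complete: 1.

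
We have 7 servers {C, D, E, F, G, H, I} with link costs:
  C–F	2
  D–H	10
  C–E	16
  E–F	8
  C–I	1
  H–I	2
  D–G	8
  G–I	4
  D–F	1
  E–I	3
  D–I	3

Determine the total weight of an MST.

Kruskal's algorithm — process edges by increasing weight (ties by edge label):
C–I (1): add. Components now {C,I} {D} {E} {F} {G} {H}
D–F (1): add. Components now {C,I} {D,F} {E} {G} {H}
C–F (2): add. Components now {C,D,F,I} {E} {G} {H}
H–I (2): add. Components now {C,D,F,H,I} {E} {G}
D–I (3): skip — D and I already connected.
E–I (3): add. Components now {C,D,E,F,H,I} {G}
G–I (4): add. Components now {C,D,E,F,G,H,I}
MST edges: C–I, D–F, C–F, H–I, E–I, G–I; total weight 1+1+2+2+3+4 = 13.

13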